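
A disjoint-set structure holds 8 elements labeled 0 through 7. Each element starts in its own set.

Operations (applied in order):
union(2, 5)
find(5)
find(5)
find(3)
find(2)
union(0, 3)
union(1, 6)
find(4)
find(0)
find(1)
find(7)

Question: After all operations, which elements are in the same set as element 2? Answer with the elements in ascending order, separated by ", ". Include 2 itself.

Answer: 2, 5

Derivation:
Step 1: union(2, 5) -> merged; set of 2 now {2, 5}
Step 2: find(5) -> no change; set of 5 is {2, 5}
Step 3: find(5) -> no change; set of 5 is {2, 5}
Step 4: find(3) -> no change; set of 3 is {3}
Step 5: find(2) -> no change; set of 2 is {2, 5}
Step 6: union(0, 3) -> merged; set of 0 now {0, 3}
Step 7: union(1, 6) -> merged; set of 1 now {1, 6}
Step 8: find(4) -> no change; set of 4 is {4}
Step 9: find(0) -> no change; set of 0 is {0, 3}
Step 10: find(1) -> no change; set of 1 is {1, 6}
Step 11: find(7) -> no change; set of 7 is {7}
Component of 2: {2, 5}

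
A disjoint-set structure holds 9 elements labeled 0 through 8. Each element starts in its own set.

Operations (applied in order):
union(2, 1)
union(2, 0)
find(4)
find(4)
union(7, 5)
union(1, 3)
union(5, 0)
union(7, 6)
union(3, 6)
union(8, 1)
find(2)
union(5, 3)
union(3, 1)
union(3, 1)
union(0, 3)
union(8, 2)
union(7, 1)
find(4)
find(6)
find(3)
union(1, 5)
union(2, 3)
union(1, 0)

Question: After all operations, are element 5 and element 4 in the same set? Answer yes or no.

Step 1: union(2, 1) -> merged; set of 2 now {1, 2}
Step 2: union(2, 0) -> merged; set of 2 now {0, 1, 2}
Step 3: find(4) -> no change; set of 4 is {4}
Step 4: find(4) -> no change; set of 4 is {4}
Step 5: union(7, 5) -> merged; set of 7 now {5, 7}
Step 6: union(1, 3) -> merged; set of 1 now {0, 1, 2, 3}
Step 7: union(5, 0) -> merged; set of 5 now {0, 1, 2, 3, 5, 7}
Step 8: union(7, 6) -> merged; set of 7 now {0, 1, 2, 3, 5, 6, 7}
Step 9: union(3, 6) -> already same set; set of 3 now {0, 1, 2, 3, 5, 6, 7}
Step 10: union(8, 1) -> merged; set of 8 now {0, 1, 2, 3, 5, 6, 7, 8}
Step 11: find(2) -> no change; set of 2 is {0, 1, 2, 3, 5, 6, 7, 8}
Step 12: union(5, 3) -> already same set; set of 5 now {0, 1, 2, 3, 5, 6, 7, 8}
Step 13: union(3, 1) -> already same set; set of 3 now {0, 1, 2, 3, 5, 6, 7, 8}
Step 14: union(3, 1) -> already same set; set of 3 now {0, 1, 2, 3, 5, 6, 7, 8}
Step 15: union(0, 3) -> already same set; set of 0 now {0, 1, 2, 3, 5, 6, 7, 8}
Step 16: union(8, 2) -> already same set; set of 8 now {0, 1, 2, 3, 5, 6, 7, 8}
Step 17: union(7, 1) -> already same set; set of 7 now {0, 1, 2, 3, 5, 6, 7, 8}
Step 18: find(4) -> no change; set of 4 is {4}
Step 19: find(6) -> no change; set of 6 is {0, 1, 2, 3, 5, 6, 7, 8}
Step 20: find(3) -> no change; set of 3 is {0, 1, 2, 3, 5, 6, 7, 8}
Step 21: union(1, 5) -> already same set; set of 1 now {0, 1, 2, 3, 5, 6, 7, 8}
Step 22: union(2, 3) -> already same set; set of 2 now {0, 1, 2, 3, 5, 6, 7, 8}
Step 23: union(1, 0) -> already same set; set of 1 now {0, 1, 2, 3, 5, 6, 7, 8}
Set of 5: {0, 1, 2, 3, 5, 6, 7, 8}; 4 is not a member.

Answer: no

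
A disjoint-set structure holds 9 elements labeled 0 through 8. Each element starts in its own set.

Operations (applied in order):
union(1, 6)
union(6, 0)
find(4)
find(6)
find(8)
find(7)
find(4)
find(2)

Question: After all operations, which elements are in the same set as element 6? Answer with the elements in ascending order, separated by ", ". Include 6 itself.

Step 1: union(1, 6) -> merged; set of 1 now {1, 6}
Step 2: union(6, 0) -> merged; set of 6 now {0, 1, 6}
Step 3: find(4) -> no change; set of 4 is {4}
Step 4: find(6) -> no change; set of 6 is {0, 1, 6}
Step 5: find(8) -> no change; set of 8 is {8}
Step 6: find(7) -> no change; set of 7 is {7}
Step 7: find(4) -> no change; set of 4 is {4}
Step 8: find(2) -> no change; set of 2 is {2}
Component of 6: {0, 1, 6}

Answer: 0, 1, 6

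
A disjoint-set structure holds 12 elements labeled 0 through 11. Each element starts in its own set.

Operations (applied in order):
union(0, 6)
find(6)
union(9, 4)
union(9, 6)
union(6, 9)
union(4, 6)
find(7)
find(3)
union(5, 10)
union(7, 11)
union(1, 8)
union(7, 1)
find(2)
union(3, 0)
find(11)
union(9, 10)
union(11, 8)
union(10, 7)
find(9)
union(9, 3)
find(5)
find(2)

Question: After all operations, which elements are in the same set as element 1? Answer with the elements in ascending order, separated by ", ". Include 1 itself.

Answer: 0, 1, 3, 4, 5, 6, 7, 8, 9, 10, 11

Derivation:
Step 1: union(0, 6) -> merged; set of 0 now {0, 6}
Step 2: find(6) -> no change; set of 6 is {0, 6}
Step 3: union(9, 4) -> merged; set of 9 now {4, 9}
Step 4: union(9, 6) -> merged; set of 9 now {0, 4, 6, 9}
Step 5: union(6, 9) -> already same set; set of 6 now {0, 4, 6, 9}
Step 6: union(4, 6) -> already same set; set of 4 now {0, 4, 6, 9}
Step 7: find(7) -> no change; set of 7 is {7}
Step 8: find(3) -> no change; set of 3 is {3}
Step 9: union(5, 10) -> merged; set of 5 now {5, 10}
Step 10: union(7, 11) -> merged; set of 7 now {7, 11}
Step 11: union(1, 8) -> merged; set of 1 now {1, 8}
Step 12: union(7, 1) -> merged; set of 7 now {1, 7, 8, 11}
Step 13: find(2) -> no change; set of 2 is {2}
Step 14: union(3, 0) -> merged; set of 3 now {0, 3, 4, 6, 9}
Step 15: find(11) -> no change; set of 11 is {1, 7, 8, 11}
Step 16: union(9, 10) -> merged; set of 9 now {0, 3, 4, 5, 6, 9, 10}
Step 17: union(11, 8) -> already same set; set of 11 now {1, 7, 8, 11}
Step 18: union(10, 7) -> merged; set of 10 now {0, 1, 3, 4, 5, 6, 7, 8, 9, 10, 11}
Step 19: find(9) -> no change; set of 9 is {0, 1, 3, 4, 5, 6, 7, 8, 9, 10, 11}
Step 20: union(9, 3) -> already same set; set of 9 now {0, 1, 3, 4, 5, 6, 7, 8, 9, 10, 11}
Step 21: find(5) -> no change; set of 5 is {0, 1, 3, 4, 5, 6, 7, 8, 9, 10, 11}
Step 22: find(2) -> no change; set of 2 is {2}
Component of 1: {0, 1, 3, 4, 5, 6, 7, 8, 9, 10, 11}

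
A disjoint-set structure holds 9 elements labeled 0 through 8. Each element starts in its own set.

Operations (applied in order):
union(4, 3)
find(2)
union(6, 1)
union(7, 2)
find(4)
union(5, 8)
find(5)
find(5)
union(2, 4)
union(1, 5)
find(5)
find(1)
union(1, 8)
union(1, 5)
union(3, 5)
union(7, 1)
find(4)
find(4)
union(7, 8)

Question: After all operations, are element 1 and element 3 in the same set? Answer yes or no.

Step 1: union(4, 3) -> merged; set of 4 now {3, 4}
Step 2: find(2) -> no change; set of 2 is {2}
Step 3: union(6, 1) -> merged; set of 6 now {1, 6}
Step 4: union(7, 2) -> merged; set of 7 now {2, 7}
Step 5: find(4) -> no change; set of 4 is {3, 4}
Step 6: union(5, 8) -> merged; set of 5 now {5, 8}
Step 7: find(5) -> no change; set of 5 is {5, 8}
Step 8: find(5) -> no change; set of 5 is {5, 8}
Step 9: union(2, 4) -> merged; set of 2 now {2, 3, 4, 7}
Step 10: union(1, 5) -> merged; set of 1 now {1, 5, 6, 8}
Step 11: find(5) -> no change; set of 5 is {1, 5, 6, 8}
Step 12: find(1) -> no change; set of 1 is {1, 5, 6, 8}
Step 13: union(1, 8) -> already same set; set of 1 now {1, 5, 6, 8}
Step 14: union(1, 5) -> already same set; set of 1 now {1, 5, 6, 8}
Step 15: union(3, 5) -> merged; set of 3 now {1, 2, 3, 4, 5, 6, 7, 8}
Step 16: union(7, 1) -> already same set; set of 7 now {1, 2, 3, 4, 5, 6, 7, 8}
Step 17: find(4) -> no change; set of 4 is {1, 2, 3, 4, 5, 6, 7, 8}
Step 18: find(4) -> no change; set of 4 is {1, 2, 3, 4, 5, 6, 7, 8}
Step 19: union(7, 8) -> already same set; set of 7 now {1, 2, 3, 4, 5, 6, 7, 8}
Set of 1: {1, 2, 3, 4, 5, 6, 7, 8}; 3 is a member.

Answer: yes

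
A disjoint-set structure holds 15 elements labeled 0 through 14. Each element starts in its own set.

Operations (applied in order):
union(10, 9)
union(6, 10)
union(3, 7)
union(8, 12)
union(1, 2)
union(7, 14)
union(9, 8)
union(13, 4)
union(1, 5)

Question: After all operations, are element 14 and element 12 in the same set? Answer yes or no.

Step 1: union(10, 9) -> merged; set of 10 now {9, 10}
Step 2: union(6, 10) -> merged; set of 6 now {6, 9, 10}
Step 3: union(3, 7) -> merged; set of 3 now {3, 7}
Step 4: union(8, 12) -> merged; set of 8 now {8, 12}
Step 5: union(1, 2) -> merged; set of 1 now {1, 2}
Step 6: union(7, 14) -> merged; set of 7 now {3, 7, 14}
Step 7: union(9, 8) -> merged; set of 9 now {6, 8, 9, 10, 12}
Step 8: union(13, 4) -> merged; set of 13 now {4, 13}
Step 9: union(1, 5) -> merged; set of 1 now {1, 2, 5}
Set of 14: {3, 7, 14}; 12 is not a member.

Answer: no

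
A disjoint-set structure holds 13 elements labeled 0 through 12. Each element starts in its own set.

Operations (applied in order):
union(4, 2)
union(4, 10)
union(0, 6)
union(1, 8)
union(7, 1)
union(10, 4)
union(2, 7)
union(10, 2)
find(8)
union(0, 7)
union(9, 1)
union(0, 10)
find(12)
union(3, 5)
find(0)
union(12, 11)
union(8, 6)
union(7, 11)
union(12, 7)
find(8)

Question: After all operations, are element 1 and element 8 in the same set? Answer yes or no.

Answer: yes

Derivation:
Step 1: union(4, 2) -> merged; set of 4 now {2, 4}
Step 2: union(4, 10) -> merged; set of 4 now {2, 4, 10}
Step 3: union(0, 6) -> merged; set of 0 now {0, 6}
Step 4: union(1, 8) -> merged; set of 1 now {1, 8}
Step 5: union(7, 1) -> merged; set of 7 now {1, 7, 8}
Step 6: union(10, 4) -> already same set; set of 10 now {2, 4, 10}
Step 7: union(2, 7) -> merged; set of 2 now {1, 2, 4, 7, 8, 10}
Step 8: union(10, 2) -> already same set; set of 10 now {1, 2, 4, 7, 8, 10}
Step 9: find(8) -> no change; set of 8 is {1, 2, 4, 7, 8, 10}
Step 10: union(0, 7) -> merged; set of 0 now {0, 1, 2, 4, 6, 7, 8, 10}
Step 11: union(9, 1) -> merged; set of 9 now {0, 1, 2, 4, 6, 7, 8, 9, 10}
Step 12: union(0, 10) -> already same set; set of 0 now {0, 1, 2, 4, 6, 7, 8, 9, 10}
Step 13: find(12) -> no change; set of 12 is {12}
Step 14: union(3, 5) -> merged; set of 3 now {3, 5}
Step 15: find(0) -> no change; set of 0 is {0, 1, 2, 4, 6, 7, 8, 9, 10}
Step 16: union(12, 11) -> merged; set of 12 now {11, 12}
Step 17: union(8, 6) -> already same set; set of 8 now {0, 1, 2, 4, 6, 7, 8, 9, 10}
Step 18: union(7, 11) -> merged; set of 7 now {0, 1, 2, 4, 6, 7, 8, 9, 10, 11, 12}
Step 19: union(12, 7) -> already same set; set of 12 now {0, 1, 2, 4, 6, 7, 8, 9, 10, 11, 12}
Step 20: find(8) -> no change; set of 8 is {0, 1, 2, 4, 6, 7, 8, 9, 10, 11, 12}
Set of 1: {0, 1, 2, 4, 6, 7, 8, 9, 10, 11, 12}; 8 is a member.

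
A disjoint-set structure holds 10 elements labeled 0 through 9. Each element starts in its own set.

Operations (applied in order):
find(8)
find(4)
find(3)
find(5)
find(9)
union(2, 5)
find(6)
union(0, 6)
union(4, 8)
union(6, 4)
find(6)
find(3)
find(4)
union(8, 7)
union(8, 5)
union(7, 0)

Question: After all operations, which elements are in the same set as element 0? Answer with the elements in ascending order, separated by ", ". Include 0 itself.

Answer: 0, 2, 4, 5, 6, 7, 8

Derivation:
Step 1: find(8) -> no change; set of 8 is {8}
Step 2: find(4) -> no change; set of 4 is {4}
Step 3: find(3) -> no change; set of 3 is {3}
Step 4: find(5) -> no change; set of 5 is {5}
Step 5: find(9) -> no change; set of 9 is {9}
Step 6: union(2, 5) -> merged; set of 2 now {2, 5}
Step 7: find(6) -> no change; set of 6 is {6}
Step 8: union(0, 6) -> merged; set of 0 now {0, 6}
Step 9: union(4, 8) -> merged; set of 4 now {4, 8}
Step 10: union(6, 4) -> merged; set of 6 now {0, 4, 6, 8}
Step 11: find(6) -> no change; set of 6 is {0, 4, 6, 8}
Step 12: find(3) -> no change; set of 3 is {3}
Step 13: find(4) -> no change; set of 4 is {0, 4, 6, 8}
Step 14: union(8, 7) -> merged; set of 8 now {0, 4, 6, 7, 8}
Step 15: union(8, 5) -> merged; set of 8 now {0, 2, 4, 5, 6, 7, 8}
Step 16: union(7, 0) -> already same set; set of 7 now {0, 2, 4, 5, 6, 7, 8}
Component of 0: {0, 2, 4, 5, 6, 7, 8}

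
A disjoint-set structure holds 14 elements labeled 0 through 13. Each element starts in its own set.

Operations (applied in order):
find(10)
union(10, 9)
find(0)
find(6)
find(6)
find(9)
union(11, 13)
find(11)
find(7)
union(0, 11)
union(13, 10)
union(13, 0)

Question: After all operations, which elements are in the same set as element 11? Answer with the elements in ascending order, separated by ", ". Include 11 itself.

Answer: 0, 9, 10, 11, 13

Derivation:
Step 1: find(10) -> no change; set of 10 is {10}
Step 2: union(10, 9) -> merged; set of 10 now {9, 10}
Step 3: find(0) -> no change; set of 0 is {0}
Step 4: find(6) -> no change; set of 6 is {6}
Step 5: find(6) -> no change; set of 6 is {6}
Step 6: find(9) -> no change; set of 9 is {9, 10}
Step 7: union(11, 13) -> merged; set of 11 now {11, 13}
Step 8: find(11) -> no change; set of 11 is {11, 13}
Step 9: find(7) -> no change; set of 7 is {7}
Step 10: union(0, 11) -> merged; set of 0 now {0, 11, 13}
Step 11: union(13, 10) -> merged; set of 13 now {0, 9, 10, 11, 13}
Step 12: union(13, 0) -> already same set; set of 13 now {0, 9, 10, 11, 13}
Component of 11: {0, 9, 10, 11, 13}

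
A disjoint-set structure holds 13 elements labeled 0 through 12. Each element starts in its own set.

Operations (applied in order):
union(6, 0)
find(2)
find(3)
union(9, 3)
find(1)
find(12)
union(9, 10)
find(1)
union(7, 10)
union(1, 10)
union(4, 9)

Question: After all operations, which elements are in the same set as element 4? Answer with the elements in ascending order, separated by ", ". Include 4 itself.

Step 1: union(6, 0) -> merged; set of 6 now {0, 6}
Step 2: find(2) -> no change; set of 2 is {2}
Step 3: find(3) -> no change; set of 3 is {3}
Step 4: union(9, 3) -> merged; set of 9 now {3, 9}
Step 5: find(1) -> no change; set of 1 is {1}
Step 6: find(12) -> no change; set of 12 is {12}
Step 7: union(9, 10) -> merged; set of 9 now {3, 9, 10}
Step 8: find(1) -> no change; set of 1 is {1}
Step 9: union(7, 10) -> merged; set of 7 now {3, 7, 9, 10}
Step 10: union(1, 10) -> merged; set of 1 now {1, 3, 7, 9, 10}
Step 11: union(4, 9) -> merged; set of 4 now {1, 3, 4, 7, 9, 10}
Component of 4: {1, 3, 4, 7, 9, 10}

Answer: 1, 3, 4, 7, 9, 10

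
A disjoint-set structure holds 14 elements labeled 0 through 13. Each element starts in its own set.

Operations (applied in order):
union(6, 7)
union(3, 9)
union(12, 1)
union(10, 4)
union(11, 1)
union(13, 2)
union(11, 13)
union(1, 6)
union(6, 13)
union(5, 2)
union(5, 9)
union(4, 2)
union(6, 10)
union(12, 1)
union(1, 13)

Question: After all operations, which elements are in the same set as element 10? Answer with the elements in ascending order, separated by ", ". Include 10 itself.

Step 1: union(6, 7) -> merged; set of 6 now {6, 7}
Step 2: union(3, 9) -> merged; set of 3 now {3, 9}
Step 3: union(12, 1) -> merged; set of 12 now {1, 12}
Step 4: union(10, 4) -> merged; set of 10 now {4, 10}
Step 5: union(11, 1) -> merged; set of 11 now {1, 11, 12}
Step 6: union(13, 2) -> merged; set of 13 now {2, 13}
Step 7: union(11, 13) -> merged; set of 11 now {1, 2, 11, 12, 13}
Step 8: union(1, 6) -> merged; set of 1 now {1, 2, 6, 7, 11, 12, 13}
Step 9: union(6, 13) -> already same set; set of 6 now {1, 2, 6, 7, 11, 12, 13}
Step 10: union(5, 2) -> merged; set of 5 now {1, 2, 5, 6, 7, 11, 12, 13}
Step 11: union(5, 9) -> merged; set of 5 now {1, 2, 3, 5, 6, 7, 9, 11, 12, 13}
Step 12: union(4, 2) -> merged; set of 4 now {1, 2, 3, 4, 5, 6, 7, 9, 10, 11, 12, 13}
Step 13: union(6, 10) -> already same set; set of 6 now {1, 2, 3, 4, 5, 6, 7, 9, 10, 11, 12, 13}
Step 14: union(12, 1) -> already same set; set of 12 now {1, 2, 3, 4, 5, 6, 7, 9, 10, 11, 12, 13}
Step 15: union(1, 13) -> already same set; set of 1 now {1, 2, 3, 4, 5, 6, 7, 9, 10, 11, 12, 13}
Component of 10: {1, 2, 3, 4, 5, 6, 7, 9, 10, 11, 12, 13}

Answer: 1, 2, 3, 4, 5, 6, 7, 9, 10, 11, 12, 13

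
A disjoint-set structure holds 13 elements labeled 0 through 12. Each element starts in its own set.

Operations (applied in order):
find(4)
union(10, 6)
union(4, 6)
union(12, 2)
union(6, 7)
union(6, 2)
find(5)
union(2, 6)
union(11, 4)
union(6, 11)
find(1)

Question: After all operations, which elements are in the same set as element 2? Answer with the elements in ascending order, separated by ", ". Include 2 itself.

Step 1: find(4) -> no change; set of 4 is {4}
Step 2: union(10, 6) -> merged; set of 10 now {6, 10}
Step 3: union(4, 6) -> merged; set of 4 now {4, 6, 10}
Step 4: union(12, 2) -> merged; set of 12 now {2, 12}
Step 5: union(6, 7) -> merged; set of 6 now {4, 6, 7, 10}
Step 6: union(6, 2) -> merged; set of 6 now {2, 4, 6, 7, 10, 12}
Step 7: find(5) -> no change; set of 5 is {5}
Step 8: union(2, 6) -> already same set; set of 2 now {2, 4, 6, 7, 10, 12}
Step 9: union(11, 4) -> merged; set of 11 now {2, 4, 6, 7, 10, 11, 12}
Step 10: union(6, 11) -> already same set; set of 6 now {2, 4, 6, 7, 10, 11, 12}
Step 11: find(1) -> no change; set of 1 is {1}
Component of 2: {2, 4, 6, 7, 10, 11, 12}

Answer: 2, 4, 6, 7, 10, 11, 12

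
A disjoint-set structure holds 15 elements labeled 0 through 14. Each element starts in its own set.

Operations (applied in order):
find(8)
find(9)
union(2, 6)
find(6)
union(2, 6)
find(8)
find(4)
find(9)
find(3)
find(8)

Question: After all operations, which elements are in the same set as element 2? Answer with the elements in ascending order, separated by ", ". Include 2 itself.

Step 1: find(8) -> no change; set of 8 is {8}
Step 2: find(9) -> no change; set of 9 is {9}
Step 3: union(2, 6) -> merged; set of 2 now {2, 6}
Step 4: find(6) -> no change; set of 6 is {2, 6}
Step 5: union(2, 6) -> already same set; set of 2 now {2, 6}
Step 6: find(8) -> no change; set of 8 is {8}
Step 7: find(4) -> no change; set of 4 is {4}
Step 8: find(9) -> no change; set of 9 is {9}
Step 9: find(3) -> no change; set of 3 is {3}
Step 10: find(8) -> no change; set of 8 is {8}
Component of 2: {2, 6}

Answer: 2, 6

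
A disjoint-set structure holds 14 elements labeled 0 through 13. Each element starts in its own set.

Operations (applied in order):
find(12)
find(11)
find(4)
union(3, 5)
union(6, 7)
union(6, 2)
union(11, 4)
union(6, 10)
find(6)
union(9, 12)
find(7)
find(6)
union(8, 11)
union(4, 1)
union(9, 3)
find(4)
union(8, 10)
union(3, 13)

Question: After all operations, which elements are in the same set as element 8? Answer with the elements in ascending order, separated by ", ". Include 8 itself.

Step 1: find(12) -> no change; set of 12 is {12}
Step 2: find(11) -> no change; set of 11 is {11}
Step 3: find(4) -> no change; set of 4 is {4}
Step 4: union(3, 5) -> merged; set of 3 now {3, 5}
Step 5: union(6, 7) -> merged; set of 6 now {6, 7}
Step 6: union(6, 2) -> merged; set of 6 now {2, 6, 7}
Step 7: union(11, 4) -> merged; set of 11 now {4, 11}
Step 8: union(6, 10) -> merged; set of 6 now {2, 6, 7, 10}
Step 9: find(6) -> no change; set of 6 is {2, 6, 7, 10}
Step 10: union(9, 12) -> merged; set of 9 now {9, 12}
Step 11: find(7) -> no change; set of 7 is {2, 6, 7, 10}
Step 12: find(6) -> no change; set of 6 is {2, 6, 7, 10}
Step 13: union(8, 11) -> merged; set of 8 now {4, 8, 11}
Step 14: union(4, 1) -> merged; set of 4 now {1, 4, 8, 11}
Step 15: union(9, 3) -> merged; set of 9 now {3, 5, 9, 12}
Step 16: find(4) -> no change; set of 4 is {1, 4, 8, 11}
Step 17: union(8, 10) -> merged; set of 8 now {1, 2, 4, 6, 7, 8, 10, 11}
Step 18: union(3, 13) -> merged; set of 3 now {3, 5, 9, 12, 13}
Component of 8: {1, 2, 4, 6, 7, 8, 10, 11}

Answer: 1, 2, 4, 6, 7, 8, 10, 11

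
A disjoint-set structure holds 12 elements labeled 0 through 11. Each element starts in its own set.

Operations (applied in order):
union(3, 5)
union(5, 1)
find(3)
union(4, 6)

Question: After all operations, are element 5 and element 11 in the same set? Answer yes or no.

Step 1: union(3, 5) -> merged; set of 3 now {3, 5}
Step 2: union(5, 1) -> merged; set of 5 now {1, 3, 5}
Step 3: find(3) -> no change; set of 3 is {1, 3, 5}
Step 4: union(4, 6) -> merged; set of 4 now {4, 6}
Set of 5: {1, 3, 5}; 11 is not a member.

Answer: no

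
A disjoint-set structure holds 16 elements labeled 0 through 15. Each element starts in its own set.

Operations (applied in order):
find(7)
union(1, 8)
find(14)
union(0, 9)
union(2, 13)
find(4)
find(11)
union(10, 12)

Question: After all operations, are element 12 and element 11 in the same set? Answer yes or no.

Answer: no

Derivation:
Step 1: find(7) -> no change; set of 7 is {7}
Step 2: union(1, 8) -> merged; set of 1 now {1, 8}
Step 3: find(14) -> no change; set of 14 is {14}
Step 4: union(0, 9) -> merged; set of 0 now {0, 9}
Step 5: union(2, 13) -> merged; set of 2 now {2, 13}
Step 6: find(4) -> no change; set of 4 is {4}
Step 7: find(11) -> no change; set of 11 is {11}
Step 8: union(10, 12) -> merged; set of 10 now {10, 12}
Set of 12: {10, 12}; 11 is not a member.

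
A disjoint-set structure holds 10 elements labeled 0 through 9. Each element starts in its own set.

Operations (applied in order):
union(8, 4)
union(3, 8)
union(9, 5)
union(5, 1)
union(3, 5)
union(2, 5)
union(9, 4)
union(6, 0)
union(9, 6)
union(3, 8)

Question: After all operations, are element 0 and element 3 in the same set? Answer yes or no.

Answer: yes

Derivation:
Step 1: union(8, 4) -> merged; set of 8 now {4, 8}
Step 2: union(3, 8) -> merged; set of 3 now {3, 4, 8}
Step 3: union(9, 5) -> merged; set of 9 now {5, 9}
Step 4: union(5, 1) -> merged; set of 5 now {1, 5, 9}
Step 5: union(3, 5) -> merged; set of 3 now {1, 3, 4, 5, 8, 9}
Step 6: union(2, 5) -> merged; set of 2 now {1, 2, 3, 4, 5, 8, 9}
Step 7: union(9, 4) -> already same set; set of 9 now {1, 2, 3, 4, 5, 8, 9}
Step 8: union(6, 0) -> merged; set of 6 now {0, 6}
Step 9: union(9, 6) -> merged; set of 9 now {0, 1, 2, 3, 4, 5, 6, 8, 9}
Step 10: union(3, 8) -> already same set; set of 3 now {0, 1, 2, 3, 4, 5, 6, 8, 9}
Set of 0: {0, 1, 2, 3, 4, 5, 6, 8, 9}; 3 is a member.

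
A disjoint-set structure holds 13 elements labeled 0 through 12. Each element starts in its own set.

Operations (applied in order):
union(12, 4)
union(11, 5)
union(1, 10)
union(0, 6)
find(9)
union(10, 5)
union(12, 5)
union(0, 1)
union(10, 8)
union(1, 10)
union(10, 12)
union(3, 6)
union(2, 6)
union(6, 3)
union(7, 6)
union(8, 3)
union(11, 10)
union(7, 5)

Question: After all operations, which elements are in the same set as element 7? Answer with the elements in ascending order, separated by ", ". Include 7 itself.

Answer: 0, 1, 2, 3, 4, 5, 6, 7, 8, 10, 11, 12

Derivation:
Step 1: union(12, 4) -> merged; set of 12 now {4, 12}
Step 2: union(11, 5) -> merged; set of 11 now {5, 11}
Step 3: union(1, 10) -> merged; set of 1 now {1, 10}
Step 4: union(0, 6) -> merged; set of 0 now {0, 6}
Step 5: find(9) -> no change; set of 9 is {9}
Step 6: union(10, 5) -> merged; set of 10 now {1, 5, 10, 11}
Step 7: union(12, 5) -> merged; set of 12 now {1, 4, 5, 10, 11, 12}
Step 8: union(0, 1) -> merged; set of 0 now {0, 1, 4, 5, 6, 10, 11, 12}
Step 9: union(10, 8) -> merged; set of 10 now {0, 1, 4, 5, 6, 8, 10, 11, 12}
Step 10: union(1, 10) -> already same set; set of 1 now {0, 1, 4, 5, 6, 8, 10, 11, 12}
Step 11: union(10, 12) -> already same set; set of 10 now {0, 1, 4, 5, 6, 8, 10, 11, 12}
Step 12: union(3, 6) -> merged; set of 3 now {0, 1, 3, 4, 5, 6, 8, 10, 11, 12}
Step 13: union(2, 6) -> merged; set of 2 now {0, 1, 2, 3, 4, 5, 6, 8, 10, 11, 12}
Step 14: union(6, 3) -> already same set; set of 6 now {0, 1, 2, 3, 4, 5, 6, 8, 10, 11, 12}
Step 15: union(7, 6) -> merged; set of 7 now {0, 1, 2, 3, 4, 5, 6, 7, 8, 10, 11, 12}
Step 16: union(8, 3) -> already same set; set of 8 now {0, 1, 2, 3, 4, 5, 6, 7, 8, 10, 11, 12}
Step 17: union(11, 10) -> already same set; set of 11 now {0, 1, 2, 3, 4, 5, 6, 7, 8, 10, 11, 12}
Step 18: union(7, 5) -> already same set; set of 7 now {0, 1, 2, 3, 4, 5, 6, 7, 8, 10, 11, 12}
Component of 7: {0, 1, 2, 3, 4, 5, 6, 7, 8, 10, 11, 12}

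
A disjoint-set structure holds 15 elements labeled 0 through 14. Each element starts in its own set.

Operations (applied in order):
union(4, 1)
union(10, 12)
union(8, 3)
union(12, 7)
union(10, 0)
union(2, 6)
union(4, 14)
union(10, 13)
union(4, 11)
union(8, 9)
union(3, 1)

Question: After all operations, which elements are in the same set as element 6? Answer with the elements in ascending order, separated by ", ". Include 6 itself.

Step 1: union(4, 1) -> merged; set of 4 now {1, 4}
Step 2: union(10, 12) -> merged; set of 10 now {10, 12}
Step 3: union(8, 3) -> merged; set of 8 now {3, 8}
Step 4: union(12, 7) -> merged; set of 12 now {7, 10, 12}
Step 5: union(10, 0) -> merged; set of 10 now {0, 7, 10, 12}
Step 6: union(2, 6) -> merged; set of 2 now {2, 6}
Step 7: union(4, 14) -> merged; set of 4 now {1, 4, 14}
Step 8: union(10, 13) -> merged; set of 10 now {0, 7, 10, 12, 13}
Step 9: union(4, 11) -> merged; set of 4 now {1, 4, 11, 14}
Step 10: union(8, 9) -> merged; set of 8 now {3, 8, 9}
Step 11: union(3, 1) -> merged; set of 3 now {1, 3, 4, 8, 9, 11, 14}
Component of 6: {2, 6}

Answer: 2, 6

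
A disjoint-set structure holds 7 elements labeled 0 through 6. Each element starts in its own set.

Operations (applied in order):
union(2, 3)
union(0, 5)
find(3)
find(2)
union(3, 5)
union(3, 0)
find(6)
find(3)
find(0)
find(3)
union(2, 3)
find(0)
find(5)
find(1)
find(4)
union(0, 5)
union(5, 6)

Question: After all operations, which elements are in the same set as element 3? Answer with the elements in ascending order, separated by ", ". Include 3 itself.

Step 1: union(2, 3) -> merged; set of 2 now {2, 3}
Step 2: union(0, 5) -> merged; set of 0 now {0, 5}
Step 3: find(3) -> no change; set of 3 is {2, 3}
Step 4: find(2) -> no change; set of 2 is {2, 3}
Step 5: union(3, 5) -> merged; set of 3 now {0, 2, 3, 5}
Step 6: union(3, 0) -> already same set; set of 3 now {0, 2, 3, 5}
Step 7: find(6) -> no change; set of 6 is {6}
Step 8: find(3) -> no change; set of 3 is {0, 2, 3, 5}
Step 9: find(0) -> no change; set of 0 is {0, 2, 3, 5}
Step 10: find(3) -> no change; set of 3 is {0, 2, 3, 5}
Step 11: union(2, 3) -> already same set; set of 2 now {0, 2, 3, 5}
Step 12: find(0) -> no change; set of 0 is {0, 2, 3, 5}
Step 13: find(5) -> no change; set of 5 is {0, 2, 3, 5}
Step 14: find(1) -> no change; set of 1 is {1}
Step 15: find(4) -> no change; set of 4 is {4}
Step 16: union(0, 5) -> already same set; set of 0 now {0, 2, 3, 5}
Step 17: union(5, 6) -> merged; set of 5 now {0, 2, 3, 5, 6}
Component of 3: {0, 2, 3, 5, 6}

Answer: 0, 2, 3, 5, 6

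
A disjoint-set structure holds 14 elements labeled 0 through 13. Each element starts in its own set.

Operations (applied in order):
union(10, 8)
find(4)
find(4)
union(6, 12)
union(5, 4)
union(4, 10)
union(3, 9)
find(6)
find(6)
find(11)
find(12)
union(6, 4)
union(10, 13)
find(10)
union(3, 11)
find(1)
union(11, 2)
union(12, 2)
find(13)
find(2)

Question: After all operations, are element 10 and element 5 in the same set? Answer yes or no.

Answer: yes

Derivation:
Step 1: union(10, 8) -> merged; set of 10 now {8, 10}
Step 2: find(4) -> no change; set of 4 is {4}
Step 3: find(4) -> no change; set of 4 is {4}
Step 4: union(6, 12) -> merged; set of 6 now {6, 12}
Step 5: union(5, 4) -> merged; set of 5 now {4, 5}
Step 6: union(4, 10) -> merged; set of 4 now {4, 5, 8, 10}
Step 7: union(3, 9) -> merged; set of 3 now {3, 9}
Step 8: find(6) -> no change; set of 6 is {6, 12}
Step 9: find(6) -> no change; set of 6 is {6, 12}
Step 10: find(11) -> no change; set of 11 is {11}
Step 11: find(12) -> no change; set of 12 is {6, 12}
Step 12: union(6, 4) -> merged; set of 6 now {4, 5, 6, 8, 10, 12}
Step 13: union(10, 13) -> merged; set of 10 now {4, 5, 6, 8, 10, 12, 13}
Step 14: find(10) -> no change; set of 10 is {4, 5, 6, 8, 10, 12, 13}
Step 15: union(3, 11) -> merged; set of 3 now {3, 9, 11}
Step 16: find(1) -> no change; set of 1 is {1}
Step 17: union(11, 2) -> merged; set of 11 now {2, 3, 9, 11}
Step 18: union(12, 2) -> merged; set of 12 now {2, 3, 4, 5, 6, 8, 9, 10, 11, 12, 13}
Step 19: find(13) -> no change; set of 13 is {2, 3, 4, 5, 6, 8, 9, 10, 11, 12, 13}
Step 20: find(2) -> no change; set of 2 is {2, 3, 4, 5, 6, 8, 9, 10, 11, 12, 13}
Set of 10: {2, 3, 4, 5, 6, 8, 9, 10, 11, 12, 13}; 5 is a member.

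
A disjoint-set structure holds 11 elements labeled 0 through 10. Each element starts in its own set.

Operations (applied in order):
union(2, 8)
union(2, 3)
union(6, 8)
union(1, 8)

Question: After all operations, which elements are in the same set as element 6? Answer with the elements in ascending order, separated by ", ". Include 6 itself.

Answer: 1, 2, 3, 6, 8

Derivation:
Step 1: union(2, 8) -> merged; set of 2 now {2, 8}
Step 2: union(2, 3) -> merged; set of 2 now {2, 3, 8}
Step 3: union(6, 8) -> merged; set of 6 now {2, 3, 6, 8}
Step 4: union(1, 8) -> merged; set of 1 now {1, 2, 3, 6, 8}
Component of 6: {1, 2, 3, 6, 8}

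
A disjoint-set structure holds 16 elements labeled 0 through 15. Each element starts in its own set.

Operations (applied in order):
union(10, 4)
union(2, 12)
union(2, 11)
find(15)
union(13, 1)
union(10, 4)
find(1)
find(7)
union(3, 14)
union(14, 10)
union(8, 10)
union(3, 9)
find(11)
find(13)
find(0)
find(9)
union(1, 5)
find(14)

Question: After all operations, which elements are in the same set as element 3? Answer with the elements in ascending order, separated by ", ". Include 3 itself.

Answer: 3, 4, 8, 9, 10, 14

Derivation:
Step 1: union(10, 4) -> merged; set of 10 now {4, 10}
Step 2: union(2, 12) -> merged; set of 2 now {2, 12}
Step 3: union(2, 11) -> merged; set of 2 now {2, 11, 12}
Step 4: find(15) -> no change; set of 15 is {15}
Step 5: union(13, 1) -> merged; set of 13 now {1, 13}
Step 6: union(10, 4) -> already same set; set of 10 now {4, 10}
Step 7: find(1) -> no change; set of 1 is {1, 13}
Step 8: find(7) -> no change; set of 7 is {7}
Step 9: union(3, 14) -> merged; set of 3 now {3, 14}
Step 10: union(14, 10) -> merged; set of 14 now {3, 4, 10, 14}
Step 11: union(8, 10) -> merged; set of 8 now {3, 4, 8, 10, 14}
Step 12: union(3, 9) -> merged; set of 3 now {3, 4, 8, 9, 10, 14}
Step 13: find(11) -> no change; set of 11 is {2, 11, 12}
Step 14: find(13) -> no change; set of 13 is {1, 13}
Step 15: find(0) -> no change; set of 0 is {0}
Step 16: find(9) -> no change; set of 9 is {3, 4, 8, 9, 10, 14}
Step 17: union(1, 5) -> merged; set of 1 now {1, 5, 13}
Step 18: find(14) -> no change; set of 14 is {3, 4, 8, 9, 10, 14}
Component of 3: {3, 4, 8, 9, 10, 14}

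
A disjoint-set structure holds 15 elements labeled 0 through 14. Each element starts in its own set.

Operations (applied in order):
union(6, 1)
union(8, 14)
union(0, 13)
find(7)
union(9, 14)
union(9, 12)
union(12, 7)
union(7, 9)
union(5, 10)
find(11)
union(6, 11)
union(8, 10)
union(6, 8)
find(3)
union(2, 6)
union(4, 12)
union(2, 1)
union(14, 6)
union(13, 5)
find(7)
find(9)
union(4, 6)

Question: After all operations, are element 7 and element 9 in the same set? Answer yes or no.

Answer: yes

Derivation:
Step 1: union(6, 1) -> merged; set of 6 now {1, 6}
Step 2: union(8, 14) -> merged; set of 8 now {8, 14}
Step 3: union(0, 13) -> merged; set of 0 now {0, 13}
Step 4: find(7) -> no change; set of 7 is {7}
Step 5: union(9, 14) -> merged; set of 9 now {8, 9, 14}
Step 6: union(9, 12) -> merged; set of 9 now {8, 9, 12, 14}
Step 7: union(12, 7) -> merged; set of 12 now {7, 8, 9, 12, 14}
Step 8: union(7, 9) -> already same set; set of 7 now {7, 8, 9, 12, 14}
Step 9: union(5, 10) -> merged; set of 5 now {5, 10}
Step 10: find(11) -> no change; set of 11 is {11}
Step 11: union(6, 11) -> merged; set of 6 now {1, 6, 11}
Step 12: union(8, 10) -> merged; set of 8 now {5, 7, 8, 9, 10, 12, 14}
Step 13: union(6, 8) -> merged; set of 6 now {1, 5, 6, 7, 8, 9, 10, 11, 12, 14}
Step 14: find(3) -> no change; set of 3 is {3}
Step 15: union(2, 6) -> merged; set of 2 now {1, 2, 5, 6, 7, 8, 9, 10, 11, 12, 14}
Step 16: union(4, 12) -> merged; set of 4 now {1, 2, 4, 5, 6, 7, 8, 9, 10, 11, 12, 14}
Step 17: union(2, 1) -> already same set; set of 2 now {1, 2, 4, 5, 6, 7, 8, 9, 10, 11, 12, 14}
Step 18: union(14, 6) -> already same set; set of 14 now {1, 2, 4, 5, 6, 7, 8, 9, 10, 11, 12, 14}
Step 19: union(13, 5) -> merged; set of 13 now {0, 1, 2, 4, 5, 6, 7, 8, 9, 10, 11, 12, 13, 14}
Step 20: find(7) -> no change; set of 7 is {0, 1, 2, 4, 5, 6, 7, 8, 9, 10, 11, 12, 13, 14}
Step 21: find(9) -> no change; set of 9 is {0, 1, 2, 4, 5, 6, 7, 8, 9, 10, 11, 12, 13, 14}
Step 22: union(4, 6) -> already same set; set of 4 now {0, 1, 2, 4, 5, 6, 7, 8, 9, 10, 11, 12, 13, 14}
Set of 7: {0, 1, 2, 4, 5, 6, 7, 8, 9, 10, 11, 12, 13, 14}; 9 is a member.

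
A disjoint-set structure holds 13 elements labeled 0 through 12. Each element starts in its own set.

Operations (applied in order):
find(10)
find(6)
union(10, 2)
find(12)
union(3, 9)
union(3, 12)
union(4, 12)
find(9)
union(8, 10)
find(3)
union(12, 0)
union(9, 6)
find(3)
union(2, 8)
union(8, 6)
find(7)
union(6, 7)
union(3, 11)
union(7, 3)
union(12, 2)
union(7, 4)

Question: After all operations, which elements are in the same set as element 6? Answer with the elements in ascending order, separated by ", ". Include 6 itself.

Step 1: find(10) -> no change; set of 10 is {10}
Step 2: find(6) -> no change; set of 6 is {6}
Step 3: union(10, 2) -> merged; set of 10 now {2, 10}
Step 4: find(12) -> no change; set of 12 is {12}
Step 5: union(3, 9) -> merged; set of 3 now {3, 9}
Step 6: union(3, 12) -> merged; set of 3 now {3, 9, 12}
Step 7: union(4, 12) -> merged; set of 4 now {3, 4, 9, 12}
Step 8: find(9) -> no change; set of 9 is {3, 4, 9, 12}
Step 9: union(8, 10) -> merged; set of 8 now {2, 8, 10}
Step 10: find(3) -> no change; set of 3 is {3, 4, 9, 12}
Step 11: union(12, 0) -> merged; set of 12 now {0, 3, 4, 9, 12}
Step 12: union(9, 6) -> merged; set of 9 now {0, 3, 4, 6, 9, 12}
Step 13: find(3) -> no change; set of 3 is {0, 3, 4, 6, 9, 12}
Step 14: union(2, 8) -> already same set; set of 2 now {2, 8, 10}
Step 15: union(8, 6) -> merged; set of 8 now {0, 2, 3, 4, 6, 8, 9, 10, 12}
Step 16: find(7) -> no change; set of 7 is {7}
Step 17: union(6, 7) -> merged; set of 6 now {0, 2, 3, 4, 6, 7, 8, 9, 10, 12}
Step 18: union(3, 11) -> merged; set of 3 now {0, 2, 3, 4, 6, 7, 8, 9, 10, 11, 12}
Step 19: union(7, 3) -> already same set; set of 7 now {0, 2, 3, 4, 6, 7, 8, 9, 10, 11, 12}
Step 20: union(12, 2) -> already same set; set of 12 now {0, 2, 3, 4, 6, 7, 8, 9, 10, 11, 12}
Step 21: union(7, 4) -> already same set; set of 7 now {0, 2, 3, 4, 6, 7, 8, 9, 10, 11, 12}
Component of 6: {0, 2, 3, 4, 6, 7, 8, 9, 10, 11, 12}

Answer: 0, 2, 3, 4, 6, 7, 8, 9, 10, 11, 12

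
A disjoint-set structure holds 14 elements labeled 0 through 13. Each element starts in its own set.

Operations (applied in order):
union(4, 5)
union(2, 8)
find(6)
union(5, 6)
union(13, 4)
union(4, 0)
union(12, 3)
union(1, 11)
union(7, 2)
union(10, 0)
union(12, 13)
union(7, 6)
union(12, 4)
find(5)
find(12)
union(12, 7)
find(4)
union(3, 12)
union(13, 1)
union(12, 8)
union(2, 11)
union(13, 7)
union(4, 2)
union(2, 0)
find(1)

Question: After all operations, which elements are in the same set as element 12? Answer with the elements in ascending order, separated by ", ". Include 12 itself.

Step 1: union(4, 5) -> merged; set of 4 now {4, 5}
Step 2: union(2, 8) -> merged; set of 2 now {2, 8}
Step 3: find(6) -> no change; set of 6 is {6}
Step 4: union(5, 6) -> merged; set of 5 now {4, 5, 6}
Step 5: union(13, 4) -> merged; set of 13 now {4, 5, 6, 13}
Step 6: union(4, 0) -> merged; set of 4 now {0, 4, 5, 6, 13}
Step 7: union(12, 3) -> merged; set of 12 now {3, 12}
Step 8: union(1, 11) -> merged; set of 1 now {1, 11}
Step 9: union(7, 2) -> merged; set of 7 now {2, 7, 8}
Step 10: union(10, 0) -> merged; set of 10 now {0, 4, 5, 6, 10, 13}
Step 11: union(12, 13) -> merged; set of 12 now {0, 3, 4, 5, 6, 10, 12, 13}
Step 12: union(7, 6) -> merged; set of 7 now {0, 2, 3, 4, 5, 6, 7, 8, 10, 12, 13}
Step 13: union(12, 4) -> already same set; set of 12 now {0, 2, 3, 4, 5, 6, 7, 8, 10, 12, 13}
Step 14: find(5) -> no change; set of 5 is {0, 2, 3, 4, 5, 6, 7, 8, 10, 12, 13}
Step 15: find(12) -> no change; set of 12 is {0, 2, 3, 4, 5, 6, 7, 8, 10, 12, 13}
Step 16: union(12, 7) -> already same set; set of 12 now {0, 2, 3, 4, 5, 6, 7, 8, 10, 12, 13}
Step 17: find(4) -> no change; set of 4 is {0, 2, 3, 4, 5, 6, 7, 8, 10, 12, 13}
Step 18: union(3, 12) -> already same set; set of 3 now {0, 2, 3, 4, 5, 6, 7, 8, 10, 12, 13}
Step 19: union(13, 1) -> merged; set of 13 now {0, 1, 2, 3, 4, 5, 6, 7, 8, 10, 11, 12, 13}
Step 20: union(12, 8) -> already same set; set of 12 now {0, 1, 2, 3, 4, 5, 6, 7, 8, 10, 11, 12, 13}
Step 21: union(2, 11) -> already same set; set of 2 now {0, 1, 2, 3, 4, 5, 6, 7, 8, 10, 11, 12, 13}
Step 22: union(13, 7) -> already same set; set of 13 now {0, 1, 2, 3, 4, 5, 6, 7, 8, 10, 11, 12, 13}
Step 23: union(4, 2) -> already same set; set of 4 now {0, 1, 2, 3, 4, 5, 6, 7, 8, 10, 11, 12, 13}
Step 24: union(2, 0) -> already same set; set of 2 now {0, 1, 2, 3, 4, 5, 6, 7, 8, 10, 11, 12, 13}
Step 25: find(1) -> no change; set of 1 is {0, 1, 2, 3, 4, 5, 6, 7, 8, 10, 11, 12, 13}
Component of 12: {0, 1, 2, 3, 4, 5, 6, 7, 8, 10, 11, 12, 13}

Answer: 0, 1, 2, 3, 4, 5, 6, 7, 8, 10, 11, 12, 13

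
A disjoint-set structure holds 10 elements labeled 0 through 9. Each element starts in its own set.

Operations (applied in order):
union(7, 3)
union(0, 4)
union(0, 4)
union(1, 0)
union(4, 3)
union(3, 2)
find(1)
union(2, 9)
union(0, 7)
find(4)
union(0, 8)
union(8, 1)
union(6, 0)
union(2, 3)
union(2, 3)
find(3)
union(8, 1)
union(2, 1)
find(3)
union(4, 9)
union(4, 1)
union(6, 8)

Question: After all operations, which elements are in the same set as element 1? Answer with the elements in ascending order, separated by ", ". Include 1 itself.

Step 1: union(7, 3) -> merged; set of 7 now {3, 7}
Step 2: union(0, 4) -> merged; set of 0 now {0, 4}
Step 3: union(0, 4) -> already same set; set of 0 now {0, 4}
Step 4: union(1, 0) -> merged; set of 1 now {0, 1, 4}
Step 5: union(4, 3) -> merged; set of 4 now {0, 1, 3, 4, 7}
Step 6: union(3, 2) -> merged; set of 3 now {0, 1, 2, 3, 4, 7}
Step 7: find(1) -> no change; set of 1 is {0, 1, 2, 3, 4, 7}
Step 8: union(2, 9) -> merged; set of 2 now {0, 1, 2, 3, 4, 7, 9}
Step 9: union(0, 7) -> already same set; set of 0 now {0, 1, 2, 3, 4, 7, 9}
Step 10: find(4) -> no change; set of 4 is {0, 1, 2, 3, 4, 7, 9}
Step 11: union(0, 8) -> merged; set of 0 now {0, 1, 2, 3, 4, 7, 8, 9}
Step 12: union(8, 1) -> already same set; set of 8 now {0, 1, 2, 3, 4, 7, 8, 9}
Step 13: union(6, 0) -> merged; set of 6 now {0, 1, 2, 3, 4, 6, 7, 8, 9}
Step 14: union(2, 3) -> already same set; set of 2 now {0, 1, 2, 3, 4, 6, 7, 8, 9}
Step 15: union(2, 3) -> already same set; set of 2 now {0, 1, 2, 3, 4, 6, 7, 8, 9}
Step 16: find(3) -> no change; set of 3 is {0, 1, 2, 3, 4, 6, 7, 8, 9}
Step 17: union(8, 1) -> already same set; set of 8 now {0, 1, 2, 3, 4, 6, 7, 8, 9}
Step 18: union(2, 1) -> already same set; set of 2 now {0, 1, 2, 3, 4, 6, 7, 8, 9}
Step 19: find(3) -> no change; set of 3 is {0, 1, 2, 3, 4, 6, 7, 8, 9}
Step 20: union(4, 9) -> already same set; set of 4 now {0, 1, 2, 3, 4, 6, 7, 8, 9}
Step 21: union(4, 1) -> already same set; set of 4 now {0, 1, 2, 3, 4, 6, 7, 8, 9}
Step 22: union(6, 8) -> already same set; set of 6 now {0, 1, 2, 3, 4, 6, 7, 8, 9}
Component of 1: {0, 1, 2, 3, 4, 6, 7, 8, 9}

Answer: 0, 1, 2, 3, 4, 6, 7, 8, 9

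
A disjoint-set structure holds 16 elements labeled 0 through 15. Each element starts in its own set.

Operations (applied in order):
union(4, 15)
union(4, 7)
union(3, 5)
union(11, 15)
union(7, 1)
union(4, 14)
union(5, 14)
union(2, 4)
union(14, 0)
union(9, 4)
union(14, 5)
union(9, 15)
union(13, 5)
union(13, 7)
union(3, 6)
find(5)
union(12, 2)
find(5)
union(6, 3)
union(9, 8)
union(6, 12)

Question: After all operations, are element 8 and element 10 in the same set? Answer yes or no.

Answer: no

Derivation:
Step 1: union(4, 15) -> merged; set of 4 now {4, 15}
Step 2: union(4, 7) -> merged; set of 4 now {4, 7, 15}
Step 3: union(3, 5) -> merged; set of 3 now {3, 5}
Step 4: union(11, 15) -> merged; set of 11 now {4, 7, 11, 15}
Step 5: union(7, 1) -> merged; set of 7 now {1, 4, 7, 11, 15}
Step 6: union(4, 14) -> merged; set of 4 now {1, 4, 7, 11, 14, 15}
Step 7: union(5, 14) -> merged; set of 5 now {1, 3, 4, 5, 7, 11, 14, 15}
Step 8: union(2, 4) -> merged; set of 2 now {1, 2, 3, 4, 5, 7, 11, 14, 15}
Step 9: union(14, 0) -> merged; set of 14 now {0, 1, 2, 3, 4, 5, 7, 11, 14, 15}
Step 10: union(9, 4) -> merged; set of 9 now {0, 1, 2, 3, 4, 5, 7, 9, 11, 14, 15}
Step 11: union(14, 5) -> already same set; set of 14 now {0, 1, 2, 3, 4, 5, 7, 9, 11, 14, 15}
Step 12: union(9, 15) -> already same set; set of 9 now {0, 1, 2, 3, 4, 5, 7, 9, 11, 14, 15}
Step 13: union(13, 5) -> merged; set of 13 now {0, 1, 2, 3, 4, 5, 7, 9, 11, 13, 14, 15}
Step 14: union(13, 7) -> already same set; set of 13 now {0, 1, 2, 3, 4, 5, 7, 9, 11, 13, 14, 15}
Step 15: union(3, 6) -> merged; set of 3 now {0, 1, 2, 3, 4, 5, 6, 7, 9, 11, 13, 14, 15}
Step 16: find(5) -> no change; set of 5 is {0, 1, 2, 3, 4, 5, 6, 7, 9, 11, 13, 14, 15}
Step 17: union(12, 2) -> merged; set of 12 now {0, 1, 2, 3, 4, 5, 6, 7, 9, 11, 12, 13, 14, 15}
Step 18: find(5) -> no change; set of 5 is {0, 1, 2, 3, 4, 5, 6, 7, 9, 11, 12, 13, 14, 15}
Step 19: union(6, 3) -> already same set; set of 6 now {0, 1, 2, 3, 4, 5, 6, 7, 9, 11, 12, 13, 14, 15}
Step 20: union(9, 8) -> merged; set of 9 now {0, 1, 2, 3, 4, 5, 6, 7, 8, 9, 11, 12, 13, 14, 15}
Step 21: union(6, 12) -> already same set; set of 6 now {0, 1, 2, 3, 4, 5, 6, 7, 8, 9, 11, 12, 13, 14, 15}
Set of 8: {0, 1, 2, 3, 4, 5, 6, 7, 8, 9, 11, 12, 13, 14, 15}; 10 is not a member.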